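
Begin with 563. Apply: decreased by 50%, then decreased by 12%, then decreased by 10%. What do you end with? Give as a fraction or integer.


Start: 563
Step 1: decrease by 50% => multiply by 50/100
  563 * 50/100 = 563/2
Step 2: decrease by 12% => multiply by 88/100
  563/2 * 88/100 = 6193/25
Step 3: decrease by 10% => multiply by 90/100
  6193/25 * 90/100 = 55737/250
Final value = 55737/250

55737/250


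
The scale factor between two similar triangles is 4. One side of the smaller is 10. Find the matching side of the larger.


Similar triangles have proportional sides
Scale factor = 4
Smaller side = 10
Corresponding larger side = 10 * 4
= 40

40


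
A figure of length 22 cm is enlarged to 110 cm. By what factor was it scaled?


Original length = 22 cm
Scaled length = 110 cm
Scale factor = 110 / 22
= 5

5


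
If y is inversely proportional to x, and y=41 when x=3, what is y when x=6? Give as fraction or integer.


Inverse proportion: y = k/x
Find k: k = 3 * 41 = 123
Compute y at x=6: y = 123/6
y = 41/2

41/2


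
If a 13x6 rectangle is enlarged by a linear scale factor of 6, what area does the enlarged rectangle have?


Original dimensions: 13 x 6
Enlargement factor = 6
New width = 13 * 6 = 78
New height = 6 * 6 = 36
New area = 78 * 36 = 2808

2808


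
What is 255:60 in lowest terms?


Find GCD(255, 60)
GCD = 15
Divide both by 15: 255/15 = 17, 60/15 = 4
Simplified ratio = 17:4

17:4


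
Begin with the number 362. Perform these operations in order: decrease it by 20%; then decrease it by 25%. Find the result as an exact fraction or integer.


Start with 362.
Step 1: Decrease by 20%: 362 * 80/100 = 1448/5
Step 2: Decrease by 25%: 1448/5 * 75/100 = 1086/5
Final result = 1086/5

1086/5


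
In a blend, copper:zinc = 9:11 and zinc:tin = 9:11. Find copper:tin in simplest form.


Given a:b = 9:11 and b:c = 9:11
Make b consistent. Multiply first ratio by 9: a:b = 81:99
Multiply second ratio by 11: b:c = 99:121
Now b = 99 in both, so a:b:c = 81:99:121
Therefore a:c = 81:121
Simplify by GCD: a:c = 81:121

81:121


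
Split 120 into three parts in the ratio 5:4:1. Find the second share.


Ratio = 5:4:1
Total parts = 5 + 4 + 1 = 10
Value per part = 120 / 10 = 12
First share = 5 * 12 = 60
Middle share = 4 * 12 = 48
Third share = 1 * 12 = 12

48


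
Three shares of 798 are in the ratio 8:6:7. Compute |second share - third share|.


Total parts = 8 + 6 + 7 = 21
Value per part = 798 / 21 = 38
Shares: 8*38=304, 6*38=228, 7*38=266
Second share = 228, third share = 266
Difference = |228 - 266| = 38

38


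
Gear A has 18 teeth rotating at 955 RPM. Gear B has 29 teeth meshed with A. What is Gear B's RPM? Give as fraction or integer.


Gear ratio: teeth_A * RPM_A = teeth_B * RPM_B
18 * 955 = 29 * RPM_B
17190 = 29 * RPM_B
RPM_B = 17190 / 29
RPM_B = 17190/29

17190/29


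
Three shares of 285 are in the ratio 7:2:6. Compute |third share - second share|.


Total parts = 7 + 2 + 6 = 15
Value per part = 285 / 15 = 19
Shares: 7*19=133, 2*19=38, 6*19=114
Third share = 114, second share = 38
Difference = |114 - 38| = 76

76


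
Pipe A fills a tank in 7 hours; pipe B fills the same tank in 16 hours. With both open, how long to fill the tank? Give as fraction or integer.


Rate of A = 1/7 job per hour
Rate of B = 1/16 job per hour
Combined rate = 1/7 + 1/16
Find common denominator: (16 + 7)/(7*16) = 23/112
Combined rate = 23/112 job per hour
Time together = 1 / (23/112) = 112/23 hours

112/23


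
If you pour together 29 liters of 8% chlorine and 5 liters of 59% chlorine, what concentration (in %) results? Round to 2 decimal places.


Solute in mixture 1 = 8% of 29 L = 29*8/100 = 58/25 L
Solute in mixture 2 = 59% of 5 L = 5*59/100 = 59/20 L
Total solute = 58/25 + 59/20 = 527/100 L
Total volume = 29 + 5 = 34 L
Final concentration = 527/100/34 * 100 = 15.50%

15.50


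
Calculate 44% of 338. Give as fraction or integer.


Compute 44% of 338
Convert percentage: 44% = 44/100
Multiply: 338 * 44/100
= 14872/100
= 3718/25

3718/25


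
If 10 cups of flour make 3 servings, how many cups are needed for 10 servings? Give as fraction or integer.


Original: 10 cups for 3 servings
Target servings = 10
Scaling factor = 10/3
New amount = 10 * 10/3
= 100/3
= 100/3 cups

100/3


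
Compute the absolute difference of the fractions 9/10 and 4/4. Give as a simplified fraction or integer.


Simplify: 9/10 = 9/10 and 4/4 = 1
Find common denominator: LCD = 10
Convert: 9/10 and 10/10
Difference = |9 - 10|/10 = 1/10
Simplified = 1/10

1/10


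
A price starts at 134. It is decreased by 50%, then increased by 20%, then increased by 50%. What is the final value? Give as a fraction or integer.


Start: 134
Step 1: decrease by 50% => multiply by 50/100
  134 * 50/100 = 67
Step 2: increase by 20% => multiply by 120/100
  67 * 120/100 = 402/5
Step 3: increase by 50% => multiply by 150/100
  402/5 * 150/100 = 603/5
Final value = 603/5

603/5


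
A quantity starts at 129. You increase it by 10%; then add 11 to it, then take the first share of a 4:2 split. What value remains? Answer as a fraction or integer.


Start with 129.
Step 1: Increase by 10%: 129 * 110/100 = 1419/10
Step 2: Add 11: 1419/10+11=1529/10; split 4:2 first = 1529/10*4/6 = 1529/15
Final result = 1529/15

1529/15


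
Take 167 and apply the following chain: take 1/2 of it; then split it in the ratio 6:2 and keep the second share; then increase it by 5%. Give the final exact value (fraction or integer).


Start with 167.
Step 1: Take 1/2: 167 * 1/2 = 167/2
Step 2: Split 6:2, second share = 167/2 * 2/8 = 167/8
Step 3: Increase by 5%: 167/8 * 105/100 = 3507/160
Final result = 3507/160

3507/160


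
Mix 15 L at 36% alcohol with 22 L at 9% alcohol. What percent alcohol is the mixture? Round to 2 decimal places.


Solute in mixture 1 = 36% of 15 L = 15*36/100 = 27/5 L
Solute in mixture 2 = 9% of 22 L = 22*9/100 = 99/50 L
Total solute = 27/5 + 99/50 = 369/50 L
Total volume = 15 + 22 = 37 L
Final concentration = 369/50/37 * 100 = 19.95%

19.95


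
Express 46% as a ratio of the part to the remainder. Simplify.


Part = 46%, Remainder = 54%
Ratio = 46:54
GCD(46, 54) = 2
Simplify: 23:27 = 23:27

23:27


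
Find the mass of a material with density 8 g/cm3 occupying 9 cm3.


Using mass = density * volume
Density = 8 g/cm3
Volume = 9 cm3
Mass = 8 * 9
= 72 g

72


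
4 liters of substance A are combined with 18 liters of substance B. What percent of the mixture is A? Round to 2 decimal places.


Volume of A = 4 L
Volume of B = 18 L
Total volume = 4 + 18 = 22 L
Percentage of A = (4/22) * 100
= 18.18%

18.18


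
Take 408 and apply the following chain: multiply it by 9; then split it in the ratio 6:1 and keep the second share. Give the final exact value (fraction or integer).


Start with 408.
Step 1: Multiply by 9: 408 * 9 = 3672
Step 2: Split 6:1, second share = 3672 * 1/7 = 3672/7
Final result = 3672/7

3672/7


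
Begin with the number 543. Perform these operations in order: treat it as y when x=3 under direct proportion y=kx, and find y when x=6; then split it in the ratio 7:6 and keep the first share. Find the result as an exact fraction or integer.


Start with 543.
Step 1: Direct prop: k = (543)/3; new y = k*6 = 543*6/3 = 1086
Step 2: Split 7:6, first share = 1086 * 7/13 = 7602/13
Final result = 7602/13

7602/13


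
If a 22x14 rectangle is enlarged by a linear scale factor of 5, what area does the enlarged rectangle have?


Original dimensions: 22 x 14
Enlargement factor = 5
New width = 22 * 5 = 110
New height = 14 * 5 = 70
New area = 110 * 70 = 7700

7700


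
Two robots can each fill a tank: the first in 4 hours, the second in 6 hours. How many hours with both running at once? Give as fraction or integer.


Rate of A = 1/4 job per hour
Rate of B = 1/6 job per hour
Combined rate = 1/4 + 1/6
Find common denominator: (6 + 4)/(4*6) = 10/24
Combined rate = 5/12 job per hour
Time together = 1 / (5/12) = 12/5 hours

12/5


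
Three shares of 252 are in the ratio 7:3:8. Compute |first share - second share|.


Total parts = 7 + 3 + 8 = 18
Value per part = 252 / 18 = 14
Shares: 7*14=98, 3*14=42, 8*14=112
First share = 98, second share = 42
Difference = |98 - 42| = 56

56


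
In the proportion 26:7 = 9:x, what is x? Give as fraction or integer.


Setting up: 26/7 = 9/x
Cross multiply: 26 * x = 7 * 9
26x = 63
x = 63/26
x = 63/26

63/26


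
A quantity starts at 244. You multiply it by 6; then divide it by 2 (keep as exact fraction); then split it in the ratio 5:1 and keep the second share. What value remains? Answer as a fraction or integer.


Start with 244.
Step 1: Multiply by 6: 244 * 6 = 1464
Step 2: Divide by 2: 1464 / 2 = 732
Step 3: Split 5:1, second share = 732 * 1/6 = 122
Final result = 122

122


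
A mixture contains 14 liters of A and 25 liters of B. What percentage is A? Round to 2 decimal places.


Volume of A = 14 L
Volume of B = 25 L
Total volume = 14 + 25 = 39 L
Percentage of A = (14/39) * 100
= 35.90%

35.90


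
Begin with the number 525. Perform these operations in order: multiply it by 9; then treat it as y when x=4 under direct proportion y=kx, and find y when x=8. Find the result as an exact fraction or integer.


Start with 525.
Step 1: Multiply by 9: 525 * 9 = 4725
Step 2: Direct prop: k = (4725)/4; new y = k*8 = 4725*8/4 = 9450
Final result = 9450

9450


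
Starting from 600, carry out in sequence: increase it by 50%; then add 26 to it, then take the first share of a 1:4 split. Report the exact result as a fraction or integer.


Start with 600.
Step 1: Increase by 50%: 600 * 150/100 = 900
Step 2: Add 26: 900+26=926; split 1:4 first = 926*1/5 = 926/5
Final result = 926/5

926/5


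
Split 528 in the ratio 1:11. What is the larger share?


Total parts = 1 + 11 = 12
Value per part = 528 / 12 = 44
First share = 1 * 44 = 44
Second share = 11 * 44 = 484
Larger share = 484

484


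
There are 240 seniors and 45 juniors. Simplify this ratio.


Find GCD(240, 45)
GCD = 15
Divide both by 15: 240/15 = 16, 45/15 = 3
Simplified ratio = 16:3

16:3


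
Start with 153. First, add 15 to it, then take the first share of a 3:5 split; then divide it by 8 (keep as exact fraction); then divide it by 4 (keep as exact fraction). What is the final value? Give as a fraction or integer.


Start with 153.
Step 1: Add 15: 153+15=168; split 3:5 first = 168*3/8 = 63
Step 2: Divide by 8: 63 / 8 = 63/8
Step 3: Divide by 4: 63/8 / 4 = 63/32
Final result = 63/32

63/32


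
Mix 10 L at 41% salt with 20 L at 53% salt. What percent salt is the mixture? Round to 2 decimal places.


Solute in mixture 1 = 41% of 10 L = 10*41/100 = 41/10 L
Solute in mixture 2 = 53% of 20 L = 20*53/100 = 53/5 L
Total solute = 41/10 + 53/5 = 147/10 L
Total volume = 10 + 20 = 30 L
Final concentration = 147/10/30 * 100 = 49.00%

49.00


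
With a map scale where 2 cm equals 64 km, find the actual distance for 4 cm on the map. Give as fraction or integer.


Map scale: 2 cm = 64 km
Measured distance on map = 4 cm
Set up proportion: 4 * 64 / 2
= 256 / 2
= 128 km

128


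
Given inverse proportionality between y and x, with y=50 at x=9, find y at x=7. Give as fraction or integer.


Inverse proportion: y = k/x
Find k: k = 9 * 50 = 450
Compute y at x=7: y = 450/7
y = 450/7

450/7


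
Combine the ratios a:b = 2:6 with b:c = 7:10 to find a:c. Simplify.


Given a:b = 2:6 and b:c = 7:10
Make b consistent. Multiply first ratio by 7: a:b = 14:42
Multiply second ratio by 6: b:c = 42:60
Now b = 42 in both, so a:b:c = 14:42:60
Therefore a:c = 14:60
Simplify by GCD: a:c = 7:30

7:30


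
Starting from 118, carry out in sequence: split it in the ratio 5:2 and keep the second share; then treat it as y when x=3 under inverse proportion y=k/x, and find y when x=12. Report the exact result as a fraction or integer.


Start with 118.
Step 1: Split 5:2, second share = 118 * 2/7 = 236/7
Step 2: Inverse prop: k = (236/7)*3; new y = k/12 = 236/7*3/12 = 59/7
Final result = 59/7

59/7


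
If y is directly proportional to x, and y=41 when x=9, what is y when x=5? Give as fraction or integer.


Direct proportion: y = kx
Find k: k = 41/9 = 41/9
Compute y at x=5: y = 41/9 * 5
y = 205/9

205/9


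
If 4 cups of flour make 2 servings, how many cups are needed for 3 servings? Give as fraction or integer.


Original: 4 cups for 2 servings
Target servings = 3
Scaling factor = 3/2
New amount = 4 * 3/2
= 12/2
= 6 cups

6


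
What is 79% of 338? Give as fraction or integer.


Compute 79% of 338
Convert percentage: 79% = 79/100
Multiply: 338 * 79/100
= 26702/100
= 13351/50

13351/50


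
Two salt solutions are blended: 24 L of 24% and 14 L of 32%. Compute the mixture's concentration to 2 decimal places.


Solute in mixture 1 = 24% of 24 L = 24*24/100 = 144/25 L
Solute in mixture 2 = 32% of 14 L = 14*32/100 = 112/25 L
Total solute = 144/25 + 112/25 = 256/25 L
Total volume = 24 + 14 = 38 L
Final concentration = 256/25/38 * 100 = 26.95%

26.95


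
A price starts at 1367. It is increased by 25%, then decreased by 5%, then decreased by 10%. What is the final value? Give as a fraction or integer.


Start: 1367
Step 1: increase by 25% => multiply by 125/100
  1367 * 125/100 = 6835/4
Step 2: decrease by 5% => multiply by 95/100
  6835/4 * 95/100 = 25973/16
Step 3: decrease by 10% => multiply by 90/100
  25973/16 * 90/100 = 233757/160
Final value = 233757/160

233757/160


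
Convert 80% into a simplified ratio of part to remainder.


Part = 80%, Remainder = 20%
Ratio = 80:20
GCD(80, 20) = 20
Simplify: 4:1 = 4:1

4:1


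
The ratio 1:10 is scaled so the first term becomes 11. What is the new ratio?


Original ratio: 1:10
First term target: 11
Scale factor = 11 / 1 = 11
Multiply second term: 10 * 11 = 110
Equivalent ratio = 11:110

11:110


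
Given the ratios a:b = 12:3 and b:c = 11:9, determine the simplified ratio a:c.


Given a:b = 12:3 and b:c = 11:9
Make b consistent. Multiply first ratio by 11: a:b = 132:33
Multiply second ratio by 3: b:c = 33:27
Now b = 33 in both, so a:b:c = 132:33:27
Therefore a:c = 132:27
Simplify by GCD: a:c = 44:9

44:9


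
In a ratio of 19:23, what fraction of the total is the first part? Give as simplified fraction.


Total parts = 19 + 23 = 42
First part fraction = 19/42
Simplify: 19/42 = 19/42

19/42


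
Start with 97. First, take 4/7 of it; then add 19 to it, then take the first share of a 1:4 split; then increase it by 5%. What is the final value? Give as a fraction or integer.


Start with 97.
Step 1: Take 4/7: 97 * 4/7 = 388/7
Step 2: Add 19: 388/7+19=521/7; split 1:4 first = 521/7*1/5 = 521/35
Step 3: Increase by 5%: 521/35 * 105/100 = 1563/100
Final result = 1563/100

1563/100


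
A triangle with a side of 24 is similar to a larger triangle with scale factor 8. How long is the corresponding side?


Similar triangles have proportional sides
Scale factor = 8
Smaller side = 24
Corresponding larger side = 24 * 8
= 192

192


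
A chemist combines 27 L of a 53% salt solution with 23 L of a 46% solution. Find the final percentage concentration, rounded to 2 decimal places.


Solute in mixture 1 = 53% of 27 L = 27*53/100 = 1431/100 L
Solute in mixture 2 = 46% of 23 L = 23*46/100 = 529/50 L
Total solute = 1431/100 + 529/50 = 2489/100 L
Total volume = 27 + 23 = 50 L
Final concentration = 2489/100/50 * 100 = 49.78%

49.78


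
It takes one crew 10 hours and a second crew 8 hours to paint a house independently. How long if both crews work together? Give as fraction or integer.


Rate of A = 1/10 job per hour
Rate of B = 1/8 job per hour
Combined rate = 1/10 + 1/8
Find common denominator: (8 + 10)/(10*8) = 18/80
Combined rate = 9/40 job per hour
Time together = 1 / (9/40) = 40/9 hours

40/9


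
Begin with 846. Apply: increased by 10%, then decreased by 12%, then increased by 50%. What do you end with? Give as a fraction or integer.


Start: 846
Step 1: increase by 10% => multiply by 110/100
  846 * 110/100 = 4653/5
Step 2: decrease by 12% => multiply by 88/100
  4653/5 * 88/100 = 102366/125
Step 3: increase by 50% => multiply by 150/100
  102366/125 * 150/100 = 153549/125
Final value = 153549/125

153549/125


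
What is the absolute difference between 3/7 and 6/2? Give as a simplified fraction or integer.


Simplify: 3/7 = 3/7 and 6/2 = 3
Find common denominator: LCD = 7
Convert: 3/7 and 21/7
Difference = |3 - 21|/7 = 18/7
Simplified = 18/7

18/7


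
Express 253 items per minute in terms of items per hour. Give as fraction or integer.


Converting from per minute to per hour
Rate = 253 items per minute
Multiply by 60: 253 * 60
= 15180 items per hour

15180


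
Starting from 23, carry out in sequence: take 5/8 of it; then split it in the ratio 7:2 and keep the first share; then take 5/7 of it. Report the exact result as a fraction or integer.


Start with 23.
Step 1: Take 5/8: 23 * 5/8 = 115/8
Step 2: Split 7:2, first share = 115/8 * 7/9 = 805/72
Step 3: Take 5/7: 805/72 * 5/7 = 575/72
Final result = 575/72

575/72


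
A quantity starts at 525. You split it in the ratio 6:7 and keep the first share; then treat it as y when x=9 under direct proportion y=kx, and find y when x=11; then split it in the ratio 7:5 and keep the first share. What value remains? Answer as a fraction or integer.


Start with 525.
Step 1: Split 6:7, first share = 525 * 6/13 = 3150/13
Step 2: Direct prop: k = (3150/13)/9; new y = k*11 = 3150/13*11/9 = 3850/13
Step 3: Split 7:5, first share = 3850/13 * 7/12 = 13475/78
Final result = 13475/78

13475/78


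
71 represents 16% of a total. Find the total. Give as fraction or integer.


Given: 71 is 16% of the whole
Set up: 71 = 16/100 * whole
whole = 71 * 100 / 16
whole = 7100 / 16
whole = 1775/4

1775/4


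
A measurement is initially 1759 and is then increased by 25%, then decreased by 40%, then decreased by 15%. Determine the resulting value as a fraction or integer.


Start: 1759
Step 1: increase by 25% => multiply by 125/100
  1759 * 125/100 = 8795/4
Step 2: decrease by 40% => multiply by 60/100
  8795/4 * 60/100 = 5277/4
Step 3: decrease by 15% => multiply by 85/100
  5277/4 * 85/100 = 89709/80
Final value = 89709/80

89709/80


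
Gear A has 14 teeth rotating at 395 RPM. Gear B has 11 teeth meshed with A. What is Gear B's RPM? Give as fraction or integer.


Gear ratio: teeth_A * RPM_A = teeth_B * RPM_B
14 * 395 = 11 * RPM_B
5530 = 11 * RPM_B
RPM_B = 5530 / 11
RPM_B = 5530/11

5530/11


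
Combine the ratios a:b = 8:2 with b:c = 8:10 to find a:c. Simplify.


Given a:b = 8:2 and b:c = 8:10
Make b consistent. Multiply first ratio by 8: a:b = 64:16
Multiply second ratio by 2: b:c = 16:20
Now b = 16 in both, so a:b:c = 64:16:20
Therefore a:c = 64:20
Simplify by GCD: a:c = 16:5

16:5


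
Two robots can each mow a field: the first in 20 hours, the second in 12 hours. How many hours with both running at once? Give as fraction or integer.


Rate of A = 1/20 job per hour
Rate of B = 1/12 job per hour
Combined rate = 1/20 + 1/12
Find common denominator: (12 + 20)/(20*12) = 32/240
Combined rate = 2/15 job per hour
Time together = 1 / (2/15) = 15/2 hours

15/2


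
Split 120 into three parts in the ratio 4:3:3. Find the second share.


Ratio = 4:3:3
Total parts = 4 + 3 + 3 = 10
Value per part = 120 / 10 = 12
First share = 4 * 12 = 48
Middle share = 3 * 12 = 36
Third share = 3 * 12 = 36

36


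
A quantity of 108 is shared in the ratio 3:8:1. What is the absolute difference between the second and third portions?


Total parts = 3 + 8 + 1 = 12
Value per part = 108 / 12 = 9
Shares: 3*9=27, 8*9=72, 1*9=9
Second share = 72, third share = 9
Difference = |72 - 9| = 63

63


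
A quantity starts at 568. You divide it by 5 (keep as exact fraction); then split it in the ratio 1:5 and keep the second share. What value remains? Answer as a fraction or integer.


Start with 568.
Step 1: Divide by 5: 568 / 5 = 568/5
Step 2: Split 1:5, second share = 568/5 * 5/6 = 284/3
Final result = 284/3

284/3


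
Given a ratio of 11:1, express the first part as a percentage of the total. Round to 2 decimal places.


Total parts = 11 + 1 = 12
First part fraction = 11/12
Percentage = (11/12) * 100
= 0.916667 * 100
= 91.67%

91.67


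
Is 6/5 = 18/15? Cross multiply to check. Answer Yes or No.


Cross multiply to check 6/5 = 18/15
Left cross product: 6 * 15 = 90
Right cross product: 5 * 18 = 90
90 = 90
Equal, so proportions match => Yes

Yes


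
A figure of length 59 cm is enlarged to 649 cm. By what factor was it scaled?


Original length = 59 cm
Scaled length = 649 cm
Scale factor = 649 / 59
= 11

11


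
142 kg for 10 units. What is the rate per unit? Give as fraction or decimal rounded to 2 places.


Total kg = 142
Number of units = 10
Unit rate = 142 / 10
= 14.20 kg per unit

14.20


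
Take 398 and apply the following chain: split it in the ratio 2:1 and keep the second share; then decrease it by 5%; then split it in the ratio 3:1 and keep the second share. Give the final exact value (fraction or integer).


Start with 398.
Step 1: Split 2:1, second share = 398 * 1/3 = 398/3
Step 2: Decrease by 5%: 398/3 * 95/100 = 3781/30
Step 3: Split 3:1, second share = 3781/30 * 1/4 = 3781/120
Final result = 3781/120

3781/120


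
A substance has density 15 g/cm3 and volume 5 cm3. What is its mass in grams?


Using mass = density * volume
Density = 15 g/cm3
Volume = 5 cm3
Mass = 15 * 5
= 75 g

75


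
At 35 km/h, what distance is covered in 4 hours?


Using distance = speed * time
Speed = 35 km/h
Time = 4 hours
Distance = 35 * 4
= 140 km

140


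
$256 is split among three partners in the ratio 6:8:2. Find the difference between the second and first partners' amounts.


Total parts = 6 + 8 + 2 = 16
Value per part = 256 / 16 = 16
Shares: 6*16=96, 8*16=128, 2*16=32
Second share = 128, first share = 96
Difference = |128 - 96| = 32

32


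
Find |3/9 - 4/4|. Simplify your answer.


Simplify: 3/9 = 1/3 and 4/4 = 1
Find common denominator: LCD = 3
Convert: 1/3 and 3/3
Difference = |1 - 3|/3 = 2/3
Simplified = 2/3

2/3


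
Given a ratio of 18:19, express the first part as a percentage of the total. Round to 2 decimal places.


Total parts = 18 + 19 = 37
First part fraction = 18/37
Percentage = (18/37) * 100
= 0.486486 * 100
= 48.65%

48.65


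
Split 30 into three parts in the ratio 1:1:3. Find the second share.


Ratio = 1:1:3
Total parts = 1 + 1 + 3 = 5
Value per part = 30 / 5 = 6
First share = 1 * 6 = 6
Middle share = 1 * 6 = 6
Third share = 3 * 6 = 18

6


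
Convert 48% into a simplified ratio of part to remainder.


Part = 48%, Remainder = 52%
Ratio = 48:52
GCD(48, 52) = 4
Simplify: 12:13 = 12:13

12:13


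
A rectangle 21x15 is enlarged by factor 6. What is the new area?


Original dimensions: 21 x 15
Enlargement factor = 6
New width = 21 * 6 = 126
New height = 15 * 6 = 90
New area = 126 * 90 = 11340

11340


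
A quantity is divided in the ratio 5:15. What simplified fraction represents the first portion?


Total parts = 5 + 15 = 20
First part fraction = 5/20
Simplify: 5/20 = 1/4

1/4


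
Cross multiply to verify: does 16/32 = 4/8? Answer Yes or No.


Cross multiply to check 16/32 = 4/8
Left cross product: 16 * 8 = 128
Right cross product: 32 * 4 = 128
128 = 128
Equal, so proportions match => Yes

Yes


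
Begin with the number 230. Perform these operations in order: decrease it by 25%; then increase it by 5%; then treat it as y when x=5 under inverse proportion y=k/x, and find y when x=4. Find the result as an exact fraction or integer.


Start with 230.
Step 1: Decrease by 25%: 230 * 75/100 = 345/2
Step 2: Increase by 5%: 345/2 * 105/100 = 1449/8
Step 3: Inverse prop: k = (1449/8)*5; new y = k/4 = 1449/8*5/4 = 7245/32
Final result = 7245/32

7245/32


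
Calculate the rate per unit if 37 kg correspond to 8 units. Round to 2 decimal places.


Total kg = 37
Number of units = 8
Unit rate = 37 / 8
= 4.63 kg per unit

4.63


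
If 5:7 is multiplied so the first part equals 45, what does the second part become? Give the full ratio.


Original ratio: 5:7
First term target: 45
Scale factor = 45 / 5 = 9
Multiply second term: 7 * 9 = 63
Equivalent ratio = 45:63

45:63


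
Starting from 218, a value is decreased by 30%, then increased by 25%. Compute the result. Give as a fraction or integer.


Start: 218
Step 1: decrease by 30% => multiply by 70/100
  218 * 70/100 = 763/5
Step 2: increase by 25% => multiply by 125/100
  763/5 * 125/100 = 763/4
Final value = 763/4

763/4


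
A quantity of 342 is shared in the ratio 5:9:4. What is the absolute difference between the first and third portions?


Total parts = 5 + 9 + 4 = 18
Value per part = 342 / 18 = 19
Shares: 5*19=95, 9*19=171, 4*19=76
First share = 95, third share = 76
Difference = |95 - 76| = 19

19


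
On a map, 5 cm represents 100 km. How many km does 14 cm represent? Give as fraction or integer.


Map scale: 5 cm = 100 km
Measured distance on map = 14 cm
Set up proportion: 14 * 100 / 5
= 1400 / 5
= 280 km

280


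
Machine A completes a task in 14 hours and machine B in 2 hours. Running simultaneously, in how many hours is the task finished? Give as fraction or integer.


Rate of A = 1/14 job per hour
Rate of B = 1/2 job per hour
Combined rate = 1/14 + 1/2
Find common denominator: (2 + 14)/(14*2) = 16/28
Combined rate = 4/7 job per hour
Time together = 1 / (4/7) = 7/4 hours

7/4


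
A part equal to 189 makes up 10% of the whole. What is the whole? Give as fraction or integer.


Given: 189 is 10% of the whole
Set up: 189 = 10/100 * whole
whole = 189 * 100 / 10
whole = 18900 / 10
whole = 1890

1890


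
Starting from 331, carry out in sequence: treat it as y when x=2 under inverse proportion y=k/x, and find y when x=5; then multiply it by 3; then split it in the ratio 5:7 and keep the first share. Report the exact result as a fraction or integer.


Start with 331.
Step 1: Inverse prop: k = (331)*2; new y = k/5 = 331*2/5 = 662/5
Step 2: Multiply by 3: 662/5 * 3 = 1986/5
Step 3: Split 5:7, first share = 1986/5 * 5/12 = 331/2
Final result = 331/2

331/2


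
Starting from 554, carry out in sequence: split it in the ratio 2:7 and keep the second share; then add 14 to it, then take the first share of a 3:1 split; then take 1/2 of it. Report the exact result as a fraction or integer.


Start with 554.
Step 1: Split 2:7, second share = 554 * 7/9 = 3878/9
Step 2: Add 14: 3878/9+14=4004/9; split 3:1 first = 4004/9*3/4 = 1001/3
Step 3: Take 1/2: 1001/3 * 1/2 = 1001/6
Final result = 1001/6

1001/6


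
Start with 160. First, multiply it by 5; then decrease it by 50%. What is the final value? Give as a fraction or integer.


Start with 160.
Step 1: Multiply by 5: 160 * 5 = 800
Step 2: Decrease by 50%: 800 * 50/100 = 400
Final result = 400

400


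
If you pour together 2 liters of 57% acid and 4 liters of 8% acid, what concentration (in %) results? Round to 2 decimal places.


Solute in mixture 1 = 57% of 2 L = 2*57/100 = 57/50 L
Solute in mixture 2 = 8% of 4 L = 4*8/100 = 8/25 L
Total solute = 57/50 + 8/25 = 73/50 L
Total volume = 2 + 4 = 6 L
Final concentration = 73/50/6 * 100 = 24.33%

24.33


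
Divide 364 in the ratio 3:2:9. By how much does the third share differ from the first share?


Total parts = 3 + 2 + 9 = 14
Value per part = 364 / 14 = 26
Shares: 3*26=78, 2*26=52, 9*26=234
Third share = 234, first share = 78
Difference = |234 - 78| = 156

156


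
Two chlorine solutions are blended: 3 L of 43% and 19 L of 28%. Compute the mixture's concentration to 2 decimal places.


Solute in mixture 1 = 43% of 3 L = 3*43/100 = 129/100 L
Solute in mixture 2 = 28% of 19 L = 19*28/100 = 133/25 L
Total solute = 129/100 + 133/25 = 661/100 L
Total volume = 3 + 19 = 22 L
Final concentration = 661/100/22 * 100 = 30.05%

30.05


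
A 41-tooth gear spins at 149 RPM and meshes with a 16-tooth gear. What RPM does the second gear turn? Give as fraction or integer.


Gear ratio: teeth_A * RPM_A = teeth_B * RPM_B
41 * 149 = 16 * RPM_B
6109 = 16 * RPM_B
RPM_B = 6109 / 16
RPM_B = 6109/16

6109/16


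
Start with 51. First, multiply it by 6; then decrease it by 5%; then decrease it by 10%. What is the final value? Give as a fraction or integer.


Start with 51.
Step 1: Multiply by 6: 51 * 6 = 306
Step 2: Decrease by 5%: 306 * 95/100 = 2907/10
Step 3: Decrease by 10%: 2907/10 * 90/100 = 26163/100
Final result = 26163/100

26163/100


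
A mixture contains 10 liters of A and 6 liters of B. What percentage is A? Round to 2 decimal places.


Volume of A = 10 L
Volume of B = 6 L
Total volume = 10 + 6 = 16 L
Percentage of A = (10/16) * 100
= 62.50%

62.50


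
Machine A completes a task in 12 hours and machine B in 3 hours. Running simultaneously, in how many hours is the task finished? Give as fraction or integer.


Rate of A = 1/12 job per hour
Rate of B = 1/3 job per hour
Combined rate = 1/12 + 1/3
Find common denominator: (3 + 12)/(12*3) = 15/36
Combined rate = 5/12 job per hour
Time together = 1 / (5/12) = 12/5 hours

12/5


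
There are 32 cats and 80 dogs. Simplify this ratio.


Find GCD(32, 80)
GCD = 16
Divide both by 16: 32/16 = 2, 80/16 = 5
Simplified ratio = 2:5

2:5


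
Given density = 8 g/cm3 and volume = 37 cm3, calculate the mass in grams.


Using mass = density * volume
Density = 8 g/cm3
Volume = 37 cm3
Mass = 8 * 37
= 296 g

296


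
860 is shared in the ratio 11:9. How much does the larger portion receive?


Total parts = 11 + 9 = 20
Value per part = 860 / 20 = 43
First share = 11 * 43 = 473
Second share = 9 * 43 = 387
Larger share = 473

473


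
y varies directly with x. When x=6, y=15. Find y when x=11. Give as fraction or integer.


Direct proportion: y = kx
Find k: k = 15/6 = 5/2
Compute y at x=11: y = 5/2 * 11
y = 55/2

55/2


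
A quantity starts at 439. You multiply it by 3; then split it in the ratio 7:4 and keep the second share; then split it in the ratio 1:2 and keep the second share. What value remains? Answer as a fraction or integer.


Start with 439.
Step 1: Multiply by 3: 439 * 3 = 1317
Step 2: Split 7:4, second share = 1317 * 4/11 = 5268/11
Step 3: Split 1:2, second share = 5268/11 * 2/3 = 3512/11
Final result = 3512/11

3512/11


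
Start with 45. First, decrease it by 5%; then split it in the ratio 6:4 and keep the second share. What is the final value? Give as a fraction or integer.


Start with 45.
Step 1: Decrease by 5%: 45 * 95/100 = 171/4
Step 2: Split 6:4, second share = 171/4 * 4/10 = 171/10
Final result = 171/10

171/10


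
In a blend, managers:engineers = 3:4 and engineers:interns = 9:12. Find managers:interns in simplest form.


Given a:b = 3:4 and b:c = 9:12
Make b consistent. Multiply first ratio by 9: a:b = 27:36
Multiply second ratio by 4: b:c = 36:48
Now b = 36 in both, so a:b:c = 27:36:48
Therefore a:c = 27:48
Simplify by GCD: a:c = 9:16

9:16


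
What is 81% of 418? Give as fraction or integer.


Compute 81% of 418
Convert percentage: 81% = 81/100
Multiply: 418 * 81/100
= 33858/100
= 16929/50

16929/50


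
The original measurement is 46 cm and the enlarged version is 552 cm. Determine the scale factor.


Original length = 46 cm
Scaled length = 552 cm
Scale factor = 552 / 46
= 12

12


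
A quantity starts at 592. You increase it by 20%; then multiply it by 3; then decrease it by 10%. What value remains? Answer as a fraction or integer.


Start with 592.
Step 1: Increase by 20%: 592 * 120/100 = 3552/5
Step 2: Multiply by 3: 3552/5 * 3 = 10656/5
Step 3: Decrease by 10%: 10656/5 * 90/100 = 47952/25
Final result = 47952/25

47952/25


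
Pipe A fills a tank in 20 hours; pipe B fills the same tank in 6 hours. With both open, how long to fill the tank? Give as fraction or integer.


Rate of A = 1/20 job per hour
Rate of B = 1/6 job per hour
Combined rate = 1/20 + 1/6
Find common denominator: (6 + 20)/(20*6) = 26/120
Combined rate = 13/60 job per hour
Time together = 1 / (13/60) = 60/13 hours

60/13


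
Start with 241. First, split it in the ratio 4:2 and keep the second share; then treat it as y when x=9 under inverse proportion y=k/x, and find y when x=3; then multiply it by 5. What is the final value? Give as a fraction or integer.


Start with 241.
Step 1: Split 4:2, second share = 241 * 2/6 = 241/3
Step 2: Inverse prop: k = (241/3)*9; new y = k/3 = 241/3*9/3 = 241
Step 3: Multiply by 5: 241 * 5 = 1205
Final result = 1205

1205


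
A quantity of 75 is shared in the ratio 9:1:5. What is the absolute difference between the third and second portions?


Total parts = 9 + 1 + 5 = 15
Value per part = 75 / 15 = 5
Shares: 9*5=45, 1*5=5, 5*5=25
Third share = 25, second share = 5
Difference = |25 - 5| = 20

20


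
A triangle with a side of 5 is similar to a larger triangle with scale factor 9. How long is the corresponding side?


Similar triangles have proportional sides
Scale factor = 9
Smaller side = 5
Corresponding larger side = 5 * 9
= 45

45


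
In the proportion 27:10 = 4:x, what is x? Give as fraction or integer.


Setting up: 27/10 = 4/x
Cross multiply: 27 * x = 10 * 4
27x = 40
x = 40/27
x = 40/27

40/27


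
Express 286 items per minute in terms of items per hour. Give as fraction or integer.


Converting from per minute to per hour
Rate = 286 items per minute
Multiply by 60: 286 * 60
= 17160 items per hour

17160


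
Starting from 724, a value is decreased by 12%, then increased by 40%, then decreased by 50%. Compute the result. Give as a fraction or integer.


Start: 724
Step 1: decrease by 12% => multiply by 88/100
  724 * 88/100 = 15928/25
Step 2: increase by 40% => multiply by 140/100
  15928/25 * 140/100 = 111496/125
Step 3: decrease by 50% => multiply by 50/100
  111496/125 * 50/100 = 55748/125
Final value = 55748/125

55748/125


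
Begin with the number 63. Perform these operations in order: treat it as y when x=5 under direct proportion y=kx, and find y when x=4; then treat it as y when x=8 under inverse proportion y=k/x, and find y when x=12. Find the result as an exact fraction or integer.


Start with 63.
Step 1: Direct prop: k = (63)/5; new y = k*4 = 63*4/5 = 252/5
Step 2: Inverse prop: k = (252/5)*8; new y = k/12 = 252/5*8/12 = 168/5
Final result = 168/5

168/5


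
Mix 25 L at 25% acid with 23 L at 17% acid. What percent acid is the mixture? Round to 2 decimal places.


Solute in mixture 1 = 25% of 25 L = 25*25/100 = 25/4 L
Solute in mixture 2 = 17% of 23 L = 23*17/100 = 391/100 L
Total solute = 25/4 + 391/100 = 254/25 L
Total volume = 25 + 23 = 48 L
Final concentration = 254/25/48 * 100 = 21.17%

21.17


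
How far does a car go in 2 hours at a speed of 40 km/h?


Using distance = speed * time
Speed = 40 km/h
Time = 2 hours
Distance = 40 * 2
= 80 km

80


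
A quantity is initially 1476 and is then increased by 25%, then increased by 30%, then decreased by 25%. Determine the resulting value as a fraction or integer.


Start: 1476
Step 1: increase by 25% => multiply by 125/100
  1476 * 125/100 = 1845
Step 2: increase by 30% => multiply by 130/100
  1845 * 130/100 = 4797/2
Step 3: decrease by 25% => multiply by 75/100
  4797/2 * 75/100 = 14391/8
Final value = 14391/8

14391/8


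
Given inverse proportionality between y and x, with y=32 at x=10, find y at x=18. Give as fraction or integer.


Inverse proportion: y = k/x
Find k: k = 10 * 32 = 320
Compute y at x=18: y = 320/18
y = 160/9

160/9


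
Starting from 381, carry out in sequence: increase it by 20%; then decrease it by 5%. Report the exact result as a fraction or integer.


Start with 381.
Step 1: Increase by 20%: 381 * 120/100 = 2286/5
Step 2: Decrease by 5%: 2286/5 * 95/100 = 21717/50
Final result = 21717/50

21717/50


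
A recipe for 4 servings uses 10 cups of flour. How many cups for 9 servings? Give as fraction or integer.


Original: 10 cups for 4 servings
Target servings = 9
Scaling factor = 9/4
New amount = 10 * 9/4
= 90/4
= 45/2 cups

45/2


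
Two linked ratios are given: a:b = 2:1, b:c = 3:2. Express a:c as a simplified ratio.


Given a:b = 2:1 and b:c = 3:2
Make b consistent. Multiply first ratio by 3: a:b = 6:3
Multiply second ratio by 1: b:c = 3:2
Now b = 3 in both, so a:b:c = 6:3:2
Therefore a:c = 6:2
Simplify by GCD: a:c = 3:1

3:1


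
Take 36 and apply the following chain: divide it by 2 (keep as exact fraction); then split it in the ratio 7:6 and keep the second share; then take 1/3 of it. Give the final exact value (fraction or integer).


Start with 36.
Step 1: Divide by 2: 36 / 2 = 18
Step 2: Split 7:6, second share = 18 * 6/13 = 108/13
Step 3: Take 1/3: 108/13 * 1/3 = 36/13
Final result = 36/13

36/13


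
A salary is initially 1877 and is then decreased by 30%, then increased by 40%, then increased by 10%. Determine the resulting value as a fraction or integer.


Start: 1877
Step 1: decrease by 30% => multiply by 70/100
  1877 * 70/100 = 13139/10
Step 2: increase by 40% => multiply by 140/100
  13139/10 * 140/100 = 91973/50
Step 3: increase by 10% => multiply by 110/100
  91973/50 * 110/100 = 1011703/500
Final value = 1011703/500

1011703/500


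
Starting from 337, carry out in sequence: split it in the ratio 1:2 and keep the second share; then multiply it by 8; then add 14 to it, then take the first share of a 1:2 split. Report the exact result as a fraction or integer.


Start with 337.
Step 1: Split 1:2, second share = 337 * 2/3 = 674/3
Step 2: Multiply by 8: 674/3 * 8 = 5392/3
Step 3: Add 14: 5392/3+14=5434/3; split 1:2 first = 5434/3*1/3 = 5434/9
Final result = 5434/9

5434/9


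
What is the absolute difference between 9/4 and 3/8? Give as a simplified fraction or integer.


Simplify: 9/4 = 9/4 and 3/8 = 3/8
Find common denominator: LCD = 8
Convert: 18/8 and 3/8
Difference = |18 - 3|/8 = 15/8
Simplified = 15/8

15/8


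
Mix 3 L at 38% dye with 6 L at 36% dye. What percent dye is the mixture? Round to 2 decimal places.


Solute in mixture 1 = 38% of 3 L = 3*38/100 = 57/50 L
Solute in mixture 2 = 36% of 6 L = 6*36/100 = 54/25 L
Total solute = 57/50 + 54/25 = 33/10 L
Total volume = 3 + 6 = 9 L
Final concentration = 33/10/9 * 100 = 36.67%

36.67


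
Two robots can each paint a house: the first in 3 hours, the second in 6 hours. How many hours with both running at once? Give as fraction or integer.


Rate of A = 1/3 job per hour
Rate of B = 1/6 job per hour
Combined rate = 1/3 + 1/6
Find common denominator: (6 + 3)/(3*6) = 9/18
Combined rate = 1/2 job per hour
Time together = 1 / (1/2) = 2 hours

2


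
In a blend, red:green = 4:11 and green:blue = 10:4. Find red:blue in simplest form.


Given a:b = 4:11 and b:c = 10:4
Make b consistent. Multiply first ratio by 10: a:b = 40:110
Multiply second ratio by 11: b:c = 110:44
Now b = 110 in both, so a:b:c = 40:110:44
Therefore a:c = 40:44
Simplify by GCD: a:c = 10:11

10:11


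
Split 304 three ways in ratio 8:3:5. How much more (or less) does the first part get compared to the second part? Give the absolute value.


Total parts = 8 + 3 + 5 = 16
Value per part = 304 / 16 = 19
Shares: 8*19=152, 3*19=57, 5*19=95
First share = 152, second share = 57
Difference = |152 - 57| = 95

95


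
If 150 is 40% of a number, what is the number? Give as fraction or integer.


Given: 150 is 40% of the whole
Set up: 150 = 40/100 * whole
whole = 150 * 100 / 40
whole = 15000 / 40
whole = 375

375


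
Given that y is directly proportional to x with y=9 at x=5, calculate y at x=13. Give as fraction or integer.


Direct proportion: y = kx
Find k: k = 9/5 = 9/5
Compute y at x=13: y = 9/5 * 13
y = 117/5

117/5


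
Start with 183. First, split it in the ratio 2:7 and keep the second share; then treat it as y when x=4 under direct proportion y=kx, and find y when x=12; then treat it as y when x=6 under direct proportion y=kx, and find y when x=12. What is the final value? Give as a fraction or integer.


Start with 183.
Step 1: Split 2:7, second share = 183 * 7/9 = 427/3
Step 2: Direct prop: k = (427/3)/4; new y = k*12 = 427/3*12/4 = 427
Step 3: Direct prop: k = (427)/6; new y = k*12 = 427*12/6 = 854
Final result = 854

854
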